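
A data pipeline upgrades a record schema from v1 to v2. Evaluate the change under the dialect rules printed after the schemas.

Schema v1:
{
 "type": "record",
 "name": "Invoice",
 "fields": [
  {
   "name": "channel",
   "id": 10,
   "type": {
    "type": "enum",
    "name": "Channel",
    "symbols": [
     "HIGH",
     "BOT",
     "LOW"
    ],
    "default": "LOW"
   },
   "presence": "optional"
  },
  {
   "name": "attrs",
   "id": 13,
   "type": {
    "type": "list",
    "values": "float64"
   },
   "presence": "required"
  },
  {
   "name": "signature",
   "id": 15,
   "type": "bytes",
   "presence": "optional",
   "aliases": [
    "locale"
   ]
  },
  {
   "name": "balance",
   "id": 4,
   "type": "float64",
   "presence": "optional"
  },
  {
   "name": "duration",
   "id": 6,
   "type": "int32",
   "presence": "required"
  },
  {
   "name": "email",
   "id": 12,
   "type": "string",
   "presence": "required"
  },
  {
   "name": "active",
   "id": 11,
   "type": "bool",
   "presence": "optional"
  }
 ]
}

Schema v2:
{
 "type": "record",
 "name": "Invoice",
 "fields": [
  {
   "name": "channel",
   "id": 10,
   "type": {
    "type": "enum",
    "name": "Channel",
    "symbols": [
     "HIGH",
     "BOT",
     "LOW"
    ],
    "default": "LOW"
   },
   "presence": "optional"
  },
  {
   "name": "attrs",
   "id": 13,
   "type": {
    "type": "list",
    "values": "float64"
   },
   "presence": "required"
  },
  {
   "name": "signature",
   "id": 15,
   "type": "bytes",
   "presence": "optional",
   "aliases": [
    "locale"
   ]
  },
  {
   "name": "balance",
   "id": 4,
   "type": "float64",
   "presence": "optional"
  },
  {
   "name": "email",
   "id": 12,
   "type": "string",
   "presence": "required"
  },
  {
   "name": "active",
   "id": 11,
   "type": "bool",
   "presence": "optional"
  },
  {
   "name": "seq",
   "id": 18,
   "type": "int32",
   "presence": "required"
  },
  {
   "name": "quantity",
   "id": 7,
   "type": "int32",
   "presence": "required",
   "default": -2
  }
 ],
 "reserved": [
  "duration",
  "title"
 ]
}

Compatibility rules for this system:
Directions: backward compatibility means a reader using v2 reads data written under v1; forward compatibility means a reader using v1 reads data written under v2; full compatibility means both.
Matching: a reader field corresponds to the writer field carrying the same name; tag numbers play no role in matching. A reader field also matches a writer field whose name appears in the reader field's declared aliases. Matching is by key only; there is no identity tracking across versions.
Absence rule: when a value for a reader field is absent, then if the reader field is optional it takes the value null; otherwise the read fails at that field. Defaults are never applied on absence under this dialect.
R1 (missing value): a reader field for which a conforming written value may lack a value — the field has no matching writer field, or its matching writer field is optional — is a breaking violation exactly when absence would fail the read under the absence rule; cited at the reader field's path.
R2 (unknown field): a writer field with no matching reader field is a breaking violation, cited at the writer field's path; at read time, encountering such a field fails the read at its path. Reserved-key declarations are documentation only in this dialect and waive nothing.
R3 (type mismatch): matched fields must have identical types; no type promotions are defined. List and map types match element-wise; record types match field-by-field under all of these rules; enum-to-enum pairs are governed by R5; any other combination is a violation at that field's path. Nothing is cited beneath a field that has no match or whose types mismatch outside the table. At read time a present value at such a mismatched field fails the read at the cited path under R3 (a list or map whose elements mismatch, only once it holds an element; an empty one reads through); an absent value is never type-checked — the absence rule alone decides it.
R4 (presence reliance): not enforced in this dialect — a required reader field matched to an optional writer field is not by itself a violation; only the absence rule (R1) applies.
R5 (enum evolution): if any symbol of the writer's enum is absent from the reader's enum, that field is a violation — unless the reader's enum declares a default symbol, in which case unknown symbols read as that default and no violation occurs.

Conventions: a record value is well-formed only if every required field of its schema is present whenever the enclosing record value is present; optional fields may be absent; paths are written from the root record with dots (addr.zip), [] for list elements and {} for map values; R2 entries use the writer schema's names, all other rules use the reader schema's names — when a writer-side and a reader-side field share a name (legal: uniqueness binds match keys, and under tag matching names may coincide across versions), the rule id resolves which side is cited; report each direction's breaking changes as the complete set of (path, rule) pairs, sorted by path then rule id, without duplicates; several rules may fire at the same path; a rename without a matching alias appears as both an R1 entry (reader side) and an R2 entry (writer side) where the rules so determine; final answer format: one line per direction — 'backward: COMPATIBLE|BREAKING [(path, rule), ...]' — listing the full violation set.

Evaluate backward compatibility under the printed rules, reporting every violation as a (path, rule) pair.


each type pair in Invoice: writer, then reader
backward pass over Invoice, reader schema v2, writer schema v1:
  channel: paired with writer channel (Channel -> Channel; writer optional)
  attrs: paired with writer attrs (list<float64> -> list<float64>; writer required)
  signature: paired with writer signature (bytes -> bytes; writer optional)
  balance: paired with writer balance (float64 -> float64; writer optional)
  email: paired with writer email (string -> string; writer required)
  active: paired with writer active (bool -> bool; writer optional)
  seq: no writer-side match
  quantity: no writer-side match
  duration (writer side), unknown to reader
  rule R2 violated at duration
  rule R1 violated at quantity
  rule R1 violated at seq
  backward on Invoice therefore BREAKING (3)

backward: BREAKING [(duration, R2), (quantity, R1), (seq, R1)]


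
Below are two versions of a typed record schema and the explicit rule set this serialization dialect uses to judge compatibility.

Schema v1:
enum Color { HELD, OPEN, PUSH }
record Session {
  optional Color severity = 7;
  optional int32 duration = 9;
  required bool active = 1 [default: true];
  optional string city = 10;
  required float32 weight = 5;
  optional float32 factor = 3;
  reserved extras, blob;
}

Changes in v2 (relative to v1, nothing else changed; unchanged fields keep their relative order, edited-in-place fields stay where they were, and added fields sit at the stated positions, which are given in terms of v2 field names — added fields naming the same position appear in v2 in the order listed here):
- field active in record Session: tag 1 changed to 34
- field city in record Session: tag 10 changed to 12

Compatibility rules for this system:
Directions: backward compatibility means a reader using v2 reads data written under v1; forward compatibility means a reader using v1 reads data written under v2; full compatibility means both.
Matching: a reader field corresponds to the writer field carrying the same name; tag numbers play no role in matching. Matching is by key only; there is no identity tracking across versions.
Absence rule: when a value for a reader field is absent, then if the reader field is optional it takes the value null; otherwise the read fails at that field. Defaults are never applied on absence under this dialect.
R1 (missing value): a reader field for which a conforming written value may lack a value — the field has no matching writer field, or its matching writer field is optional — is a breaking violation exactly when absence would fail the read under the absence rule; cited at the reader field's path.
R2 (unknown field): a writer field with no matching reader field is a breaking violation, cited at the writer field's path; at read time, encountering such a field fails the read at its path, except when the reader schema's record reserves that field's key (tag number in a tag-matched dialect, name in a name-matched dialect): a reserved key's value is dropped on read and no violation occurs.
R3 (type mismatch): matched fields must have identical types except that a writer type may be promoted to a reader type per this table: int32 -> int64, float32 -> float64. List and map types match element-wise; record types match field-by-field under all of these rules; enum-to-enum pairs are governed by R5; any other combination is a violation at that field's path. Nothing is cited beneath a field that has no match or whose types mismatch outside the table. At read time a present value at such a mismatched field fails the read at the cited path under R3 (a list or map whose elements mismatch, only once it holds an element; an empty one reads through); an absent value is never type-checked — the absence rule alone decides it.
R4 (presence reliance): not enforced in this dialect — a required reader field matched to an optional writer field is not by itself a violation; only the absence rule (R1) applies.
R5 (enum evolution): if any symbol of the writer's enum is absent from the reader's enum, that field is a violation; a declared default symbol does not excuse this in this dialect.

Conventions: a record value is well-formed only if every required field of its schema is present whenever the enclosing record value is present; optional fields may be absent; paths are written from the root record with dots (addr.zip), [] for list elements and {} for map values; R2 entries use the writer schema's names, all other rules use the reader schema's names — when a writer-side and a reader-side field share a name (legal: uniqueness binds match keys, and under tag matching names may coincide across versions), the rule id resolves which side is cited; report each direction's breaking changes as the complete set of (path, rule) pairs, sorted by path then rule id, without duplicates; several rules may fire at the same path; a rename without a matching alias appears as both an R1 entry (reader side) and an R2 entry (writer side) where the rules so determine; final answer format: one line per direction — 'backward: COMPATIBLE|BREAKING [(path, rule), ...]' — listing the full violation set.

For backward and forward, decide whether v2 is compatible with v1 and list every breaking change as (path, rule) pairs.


backward: COMPATIBLE []; forward: COMPATIBLE []

in Session below, arrows point writer -> reader
checking backward for Session: reader v2 against writer v1:
  severity: paired with writer severity (Color -> Color; writer optional)
  duration: paired with writer duration (int32 -> int32; writer optional)
  active: paired with writer active (bool -> bool; writer required)
  city: paired with writer city (string -> string; writer optional)
  weight: paired with writer weight (float32 -> float32; writer required)
  factor: paired with writer factor (float32 -> float32; writer optional)
  => backward: COMPATIBLE
checking forward for Session: reader v1 against writer v2:
  severity: paired with writer severity (Color -> Color; writer optional)
  duration: paired with writer duration (int32 -> int32; writer optional)
  active: paired with writer active (bool -> bool; writer required)
  city: paired with writer city (string -> string; writer optional)
  weight: paired with writer weight (float32 -> float32; writer required)
  factor: paired with writer factor (float32 -> float32; writer optional)
  => forward: COMPATIBLE


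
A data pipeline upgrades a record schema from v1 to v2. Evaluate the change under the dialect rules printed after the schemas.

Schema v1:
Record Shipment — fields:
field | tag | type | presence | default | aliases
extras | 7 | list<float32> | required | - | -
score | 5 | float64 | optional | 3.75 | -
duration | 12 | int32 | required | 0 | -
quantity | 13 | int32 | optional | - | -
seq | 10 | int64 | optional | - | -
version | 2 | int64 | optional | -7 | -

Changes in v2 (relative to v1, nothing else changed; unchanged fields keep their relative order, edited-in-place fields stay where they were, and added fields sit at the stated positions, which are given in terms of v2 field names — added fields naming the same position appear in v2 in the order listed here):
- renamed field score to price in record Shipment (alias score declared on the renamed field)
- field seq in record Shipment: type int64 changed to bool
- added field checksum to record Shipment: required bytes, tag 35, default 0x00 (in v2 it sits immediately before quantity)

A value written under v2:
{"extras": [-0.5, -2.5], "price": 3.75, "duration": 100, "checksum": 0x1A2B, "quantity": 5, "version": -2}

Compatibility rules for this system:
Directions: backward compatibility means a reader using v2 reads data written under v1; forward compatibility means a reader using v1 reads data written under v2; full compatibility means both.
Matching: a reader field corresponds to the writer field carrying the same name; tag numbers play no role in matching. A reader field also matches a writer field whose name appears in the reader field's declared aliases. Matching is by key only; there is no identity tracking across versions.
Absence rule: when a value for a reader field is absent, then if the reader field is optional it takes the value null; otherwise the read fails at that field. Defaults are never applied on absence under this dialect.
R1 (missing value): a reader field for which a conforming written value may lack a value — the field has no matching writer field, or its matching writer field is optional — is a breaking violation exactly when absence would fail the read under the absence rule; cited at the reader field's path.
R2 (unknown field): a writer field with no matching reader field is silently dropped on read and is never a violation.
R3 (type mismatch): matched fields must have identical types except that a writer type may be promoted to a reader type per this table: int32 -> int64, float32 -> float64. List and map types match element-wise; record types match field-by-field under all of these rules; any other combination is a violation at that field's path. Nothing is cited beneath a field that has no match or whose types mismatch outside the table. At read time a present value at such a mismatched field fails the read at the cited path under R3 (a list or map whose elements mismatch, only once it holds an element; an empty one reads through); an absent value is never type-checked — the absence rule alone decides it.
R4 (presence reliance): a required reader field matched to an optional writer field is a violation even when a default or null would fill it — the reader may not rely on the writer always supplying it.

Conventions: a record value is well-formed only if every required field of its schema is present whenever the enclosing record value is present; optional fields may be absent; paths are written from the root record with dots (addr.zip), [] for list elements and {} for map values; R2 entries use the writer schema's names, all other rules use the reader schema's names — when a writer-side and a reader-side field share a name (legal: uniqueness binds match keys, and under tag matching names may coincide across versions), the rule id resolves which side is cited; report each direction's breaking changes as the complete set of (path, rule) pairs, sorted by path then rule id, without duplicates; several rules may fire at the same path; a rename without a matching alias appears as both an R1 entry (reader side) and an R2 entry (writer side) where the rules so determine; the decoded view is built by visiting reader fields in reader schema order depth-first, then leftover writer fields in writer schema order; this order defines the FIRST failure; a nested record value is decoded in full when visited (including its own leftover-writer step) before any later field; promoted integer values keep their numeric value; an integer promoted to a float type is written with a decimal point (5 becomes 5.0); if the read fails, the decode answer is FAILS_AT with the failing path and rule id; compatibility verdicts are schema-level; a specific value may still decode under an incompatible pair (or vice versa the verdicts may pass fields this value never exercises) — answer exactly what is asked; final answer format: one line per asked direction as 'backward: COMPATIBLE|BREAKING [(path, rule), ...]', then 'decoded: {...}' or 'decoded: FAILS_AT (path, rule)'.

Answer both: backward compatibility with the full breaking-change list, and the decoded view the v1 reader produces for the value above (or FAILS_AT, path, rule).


backward: BREAKING [(checksum, R1), (seq, R3)]; decoded: {"extras": [-0.5, -2.5], "score": null, "duration": 100, "quantity": 5, "seq": null, "version": -2}

the writer's type comes first in each Shipment pair
backward for Shipment (reader v2, writer v1):
  list<float32> -> list<float32>, writer required: extras aligns to extras
  float64 -> float64, writer optional: price aligns to score
  int32 -> int32, writer required: duration aligns to duration
  no writer field matches reader checksum
  int32 -> int32, writer optional: quantity aligns to quantity
  int64 -> bool, writer optional: seq aligns to seq
  int64 -> int64, writer optional: version aligns to version
  breaking: (checksum, R1)
  breaking: (seq, R3)
  => backward verdict for Shipment: BREAKING, 2 violation(s)
decode walk for Shipment under reader schema v1:
  extras := [-0.5, -2.5]
  score := null (not supplied -> null)
  duration := 100
  quantity := 5
  seq := null (not supplied -> null)
  version := -2
  writer price: unmatched, discarded
  writer checksum: unmatched, discarded
  => decoded: {"extras": [-0.5, -2.5], "score": null, "duration": 100, "quantity": 5, "seq": null, "version": -2}


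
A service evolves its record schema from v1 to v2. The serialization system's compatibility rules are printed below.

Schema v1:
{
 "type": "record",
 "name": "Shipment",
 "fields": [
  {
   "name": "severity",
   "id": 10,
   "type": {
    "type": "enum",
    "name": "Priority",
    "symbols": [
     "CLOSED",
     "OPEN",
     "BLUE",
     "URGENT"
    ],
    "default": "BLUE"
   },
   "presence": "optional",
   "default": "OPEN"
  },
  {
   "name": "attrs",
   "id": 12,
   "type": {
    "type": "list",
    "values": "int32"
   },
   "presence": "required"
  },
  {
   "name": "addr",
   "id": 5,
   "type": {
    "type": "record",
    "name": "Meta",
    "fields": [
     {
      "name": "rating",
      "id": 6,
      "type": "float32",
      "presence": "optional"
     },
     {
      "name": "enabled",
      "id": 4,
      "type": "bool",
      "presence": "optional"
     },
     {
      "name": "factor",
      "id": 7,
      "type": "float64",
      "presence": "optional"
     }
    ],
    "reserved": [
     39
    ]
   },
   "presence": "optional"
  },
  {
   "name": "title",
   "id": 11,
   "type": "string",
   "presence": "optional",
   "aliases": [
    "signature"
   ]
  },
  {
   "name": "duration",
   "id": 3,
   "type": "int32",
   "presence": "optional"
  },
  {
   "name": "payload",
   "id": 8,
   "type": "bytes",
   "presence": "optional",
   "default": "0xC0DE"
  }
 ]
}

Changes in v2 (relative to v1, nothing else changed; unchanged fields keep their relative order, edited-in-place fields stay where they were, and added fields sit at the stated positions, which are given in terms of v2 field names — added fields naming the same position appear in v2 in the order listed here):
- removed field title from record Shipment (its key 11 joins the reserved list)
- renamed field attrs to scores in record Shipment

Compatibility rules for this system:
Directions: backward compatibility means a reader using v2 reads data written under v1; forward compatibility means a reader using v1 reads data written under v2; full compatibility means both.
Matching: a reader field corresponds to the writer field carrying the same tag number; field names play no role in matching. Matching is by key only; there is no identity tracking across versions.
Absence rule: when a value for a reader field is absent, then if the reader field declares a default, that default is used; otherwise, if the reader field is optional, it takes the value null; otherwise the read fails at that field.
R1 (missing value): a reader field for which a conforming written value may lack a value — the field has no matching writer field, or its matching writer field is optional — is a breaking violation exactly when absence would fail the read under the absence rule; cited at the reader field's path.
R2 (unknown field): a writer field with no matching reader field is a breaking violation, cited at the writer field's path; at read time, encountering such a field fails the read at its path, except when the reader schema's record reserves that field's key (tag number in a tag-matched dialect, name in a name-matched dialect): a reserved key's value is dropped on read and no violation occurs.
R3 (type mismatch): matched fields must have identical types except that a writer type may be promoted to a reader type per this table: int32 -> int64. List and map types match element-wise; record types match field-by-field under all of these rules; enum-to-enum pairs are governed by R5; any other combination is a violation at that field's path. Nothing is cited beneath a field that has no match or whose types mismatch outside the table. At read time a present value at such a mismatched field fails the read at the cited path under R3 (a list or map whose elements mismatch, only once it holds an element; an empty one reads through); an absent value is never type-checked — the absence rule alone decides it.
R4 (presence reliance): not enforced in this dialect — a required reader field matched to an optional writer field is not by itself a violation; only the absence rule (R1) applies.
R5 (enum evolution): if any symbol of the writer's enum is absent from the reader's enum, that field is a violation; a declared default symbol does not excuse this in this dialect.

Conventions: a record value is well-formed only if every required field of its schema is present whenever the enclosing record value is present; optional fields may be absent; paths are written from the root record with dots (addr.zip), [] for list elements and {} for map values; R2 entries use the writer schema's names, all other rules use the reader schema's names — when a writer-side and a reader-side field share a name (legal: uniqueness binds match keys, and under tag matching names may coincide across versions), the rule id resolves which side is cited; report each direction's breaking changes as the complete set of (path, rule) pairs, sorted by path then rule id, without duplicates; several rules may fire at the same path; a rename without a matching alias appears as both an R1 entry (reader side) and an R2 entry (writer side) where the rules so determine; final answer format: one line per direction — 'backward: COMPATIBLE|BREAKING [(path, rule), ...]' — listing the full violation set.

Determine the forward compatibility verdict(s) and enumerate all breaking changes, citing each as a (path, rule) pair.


each type pair in Shipment: writer, then reader
checking forward for Shipment: reader v1 against writer v2:
  severity <- severity (Priority -> Priority, writer optional)
  attrs <- scores (list<int32> -> list<int32>, writer required)
  addr <- addr (Meta -> Meta, writer optional)
  title has no writer counterpart
  duration <- duration (int32 -> int32, writer optional)
  payload <- payload (bytes -> bytes, writer optional)
  addr.rating <- addr.rating (float32 -> float32, writer optional)
  addr.enabled <- addr.enabled (bool -> bool, writer optional)
  addr.factor <- addr.factor (float64 -> float64, writer optional)
  => no violations; forward on Shipment: COMPATIBLE
diffs on Shipment not affecting the asked answer:
  removed field title from record Shipment (its key 11 joins the reserved list) -> inert for the asked Shipment verdict: nothing fires
  renamed field attrs to scores in record Shipment -> inert for the asked Shipment verdict: nothing fires

forward: COMPATIBLE []


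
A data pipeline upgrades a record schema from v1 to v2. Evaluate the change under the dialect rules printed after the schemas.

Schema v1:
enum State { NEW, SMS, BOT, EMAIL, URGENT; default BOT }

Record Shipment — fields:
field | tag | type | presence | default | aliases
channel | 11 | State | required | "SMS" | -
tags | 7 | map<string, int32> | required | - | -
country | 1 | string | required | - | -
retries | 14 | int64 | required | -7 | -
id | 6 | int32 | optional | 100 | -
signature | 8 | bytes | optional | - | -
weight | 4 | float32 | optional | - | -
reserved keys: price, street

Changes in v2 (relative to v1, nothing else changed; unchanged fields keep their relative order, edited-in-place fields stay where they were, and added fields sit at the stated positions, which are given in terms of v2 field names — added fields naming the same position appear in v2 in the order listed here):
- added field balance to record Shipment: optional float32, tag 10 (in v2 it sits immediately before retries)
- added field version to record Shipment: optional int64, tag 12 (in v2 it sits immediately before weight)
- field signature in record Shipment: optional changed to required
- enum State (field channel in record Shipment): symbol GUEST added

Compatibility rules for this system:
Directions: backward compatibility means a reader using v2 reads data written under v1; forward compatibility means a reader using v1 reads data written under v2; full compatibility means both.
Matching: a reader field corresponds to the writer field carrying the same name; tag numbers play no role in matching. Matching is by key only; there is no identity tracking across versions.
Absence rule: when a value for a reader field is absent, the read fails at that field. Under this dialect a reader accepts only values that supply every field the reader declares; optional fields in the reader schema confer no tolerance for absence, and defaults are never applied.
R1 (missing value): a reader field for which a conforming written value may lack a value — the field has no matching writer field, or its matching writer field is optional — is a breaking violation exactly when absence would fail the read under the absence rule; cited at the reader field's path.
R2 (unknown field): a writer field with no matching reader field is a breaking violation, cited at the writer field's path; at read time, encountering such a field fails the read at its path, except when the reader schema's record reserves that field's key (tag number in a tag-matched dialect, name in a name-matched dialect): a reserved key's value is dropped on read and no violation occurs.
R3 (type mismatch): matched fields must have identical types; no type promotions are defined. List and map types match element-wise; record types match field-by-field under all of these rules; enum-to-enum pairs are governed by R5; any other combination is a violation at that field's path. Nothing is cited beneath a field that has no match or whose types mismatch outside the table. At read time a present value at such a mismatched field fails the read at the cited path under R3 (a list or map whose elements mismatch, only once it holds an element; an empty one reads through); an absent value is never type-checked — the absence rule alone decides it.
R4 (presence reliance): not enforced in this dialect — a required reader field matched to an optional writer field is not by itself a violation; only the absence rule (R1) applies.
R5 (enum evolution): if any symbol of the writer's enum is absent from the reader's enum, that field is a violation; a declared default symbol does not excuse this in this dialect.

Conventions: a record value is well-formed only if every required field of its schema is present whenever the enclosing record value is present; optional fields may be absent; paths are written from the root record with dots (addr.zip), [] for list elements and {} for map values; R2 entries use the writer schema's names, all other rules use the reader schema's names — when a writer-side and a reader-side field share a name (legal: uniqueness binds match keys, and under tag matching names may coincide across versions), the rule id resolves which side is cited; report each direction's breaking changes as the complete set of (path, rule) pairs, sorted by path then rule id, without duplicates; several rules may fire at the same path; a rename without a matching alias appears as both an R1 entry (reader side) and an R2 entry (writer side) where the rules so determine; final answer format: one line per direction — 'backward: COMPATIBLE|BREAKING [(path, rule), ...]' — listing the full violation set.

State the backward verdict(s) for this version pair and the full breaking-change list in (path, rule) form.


backward: BREAKING [(balance, R1), (id, R1), (signature, R1), (version, R1), (weight, R1)]

each type pair in Shipment: writer, then reader
backward pass over Shipment, reader schema v2, writer schema v1:
  State -> State, writer required: channel aligns to channel
  map<string, int32> -> map<string, int32>, writer required: tags aligns to tags
  string -> string, writer required: country aligns to country
  balance has no writer counterpart
  int64 -> int64, writer required: retries aligns to retries
  int32 -> int32, writer optional: id aligns to id
  bytes -> bytes, writer optional: signature aligns to signature
  version has no writer counterpart
  float32 -> float32, writer optional: weight aligns to weight
  violation R1 at balance
  violation R1 at id
  violation R1 at signature
  violation R1 at version
  violation R1 at weight
  => backward verdict for Shipment: BREAKING, 5 violation(s)
ruling out the remaining Shipment differences:
  field signature in record Shipment: optional changed to required -> fires only in the forward direction of Shipment, which is not asked here
  enum State (field channel in record Shipment): symbol GUEST added -> fires only in the forward direction of Shipment, which is not asked here


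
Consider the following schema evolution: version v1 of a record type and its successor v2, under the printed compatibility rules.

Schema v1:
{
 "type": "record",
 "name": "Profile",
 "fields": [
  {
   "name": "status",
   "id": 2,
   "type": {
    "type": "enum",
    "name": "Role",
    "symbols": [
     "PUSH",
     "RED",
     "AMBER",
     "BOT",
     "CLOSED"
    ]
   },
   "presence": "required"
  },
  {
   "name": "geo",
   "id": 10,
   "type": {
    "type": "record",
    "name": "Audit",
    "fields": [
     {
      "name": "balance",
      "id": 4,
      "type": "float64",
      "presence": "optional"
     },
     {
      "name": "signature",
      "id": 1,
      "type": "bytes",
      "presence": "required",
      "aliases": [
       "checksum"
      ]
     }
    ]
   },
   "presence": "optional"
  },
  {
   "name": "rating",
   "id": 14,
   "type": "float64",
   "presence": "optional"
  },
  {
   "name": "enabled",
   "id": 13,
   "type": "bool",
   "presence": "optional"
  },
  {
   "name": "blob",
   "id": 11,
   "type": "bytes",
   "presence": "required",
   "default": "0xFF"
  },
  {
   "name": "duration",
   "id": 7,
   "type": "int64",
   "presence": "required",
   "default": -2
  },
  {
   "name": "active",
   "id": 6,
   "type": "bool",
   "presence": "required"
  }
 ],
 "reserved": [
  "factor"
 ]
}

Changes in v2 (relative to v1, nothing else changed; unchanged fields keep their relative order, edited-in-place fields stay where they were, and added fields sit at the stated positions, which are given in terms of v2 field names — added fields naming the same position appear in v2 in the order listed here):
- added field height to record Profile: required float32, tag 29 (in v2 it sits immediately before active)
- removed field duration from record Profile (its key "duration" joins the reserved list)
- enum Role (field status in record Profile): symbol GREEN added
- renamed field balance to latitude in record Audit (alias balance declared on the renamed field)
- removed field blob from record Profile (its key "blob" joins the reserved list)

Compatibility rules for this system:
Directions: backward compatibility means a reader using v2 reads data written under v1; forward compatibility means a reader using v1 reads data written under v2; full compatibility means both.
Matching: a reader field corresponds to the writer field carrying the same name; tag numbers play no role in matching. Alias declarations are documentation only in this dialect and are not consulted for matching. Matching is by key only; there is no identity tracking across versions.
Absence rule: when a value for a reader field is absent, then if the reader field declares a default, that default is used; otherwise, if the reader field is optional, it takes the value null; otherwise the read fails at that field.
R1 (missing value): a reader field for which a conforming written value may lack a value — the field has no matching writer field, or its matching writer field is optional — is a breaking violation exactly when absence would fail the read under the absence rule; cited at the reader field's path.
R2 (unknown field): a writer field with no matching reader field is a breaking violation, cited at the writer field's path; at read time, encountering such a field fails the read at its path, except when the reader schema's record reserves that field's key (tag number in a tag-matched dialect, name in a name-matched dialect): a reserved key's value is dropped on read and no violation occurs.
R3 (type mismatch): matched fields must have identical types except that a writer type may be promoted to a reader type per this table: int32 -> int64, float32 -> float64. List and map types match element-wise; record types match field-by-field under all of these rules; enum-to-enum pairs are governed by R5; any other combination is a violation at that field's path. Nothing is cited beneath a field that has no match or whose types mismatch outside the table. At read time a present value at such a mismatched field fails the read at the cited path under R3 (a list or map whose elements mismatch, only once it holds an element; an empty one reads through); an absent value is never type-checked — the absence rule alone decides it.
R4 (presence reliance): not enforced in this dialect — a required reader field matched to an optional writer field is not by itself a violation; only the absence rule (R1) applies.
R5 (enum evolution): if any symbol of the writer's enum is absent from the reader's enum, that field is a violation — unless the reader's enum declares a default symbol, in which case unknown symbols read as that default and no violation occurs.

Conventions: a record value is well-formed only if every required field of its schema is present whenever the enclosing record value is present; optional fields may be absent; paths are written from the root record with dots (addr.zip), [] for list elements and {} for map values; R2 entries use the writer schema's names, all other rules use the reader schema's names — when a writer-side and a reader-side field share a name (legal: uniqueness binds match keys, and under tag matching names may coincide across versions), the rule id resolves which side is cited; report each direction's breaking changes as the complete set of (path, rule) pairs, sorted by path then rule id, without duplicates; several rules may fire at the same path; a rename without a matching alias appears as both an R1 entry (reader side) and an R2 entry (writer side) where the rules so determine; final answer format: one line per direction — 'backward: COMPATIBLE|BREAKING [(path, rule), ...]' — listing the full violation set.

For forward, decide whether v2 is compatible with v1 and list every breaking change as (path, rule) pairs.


the writer's type comes first in each Profile pair
forward on Profile — v1 reading data written by v2:
  writer required, Role -> Role: reader status maps from writer status
  writer optional, Audit -> Audit: reader geo maps from writer geo
  writer optional, float64 -> float64: reader rating maps from writer rating
  writer optional, bool -> bool: reader enabled maps from writer enabled
  blob has no writer counterpart
  duration has no writer counterpart
  writer required, bool -> bool: reader active maps from writer active
  height (writer side), unknown to reader
  geo.balance has no writer counterpart
  writer required, bytes -> bytes: reader geo.signature maps from writer geo.signature
  geo.latitude (writer side), unknown to reader
  violation R2 at geo.latitude
  violation R2 at height
  violation R5 at status
  => forward verdict for Profile: BREAKING, 3 violation(s)
diffs on Profile not affecting the asked answer:
  removed field duration from record Profile (its key "duration" joins the reserved list) -> no rule fires on it in Profile's dialect; the asked verdict holds
  removed field blob from record Profile (its key "blob" joins the reserved list) -> no rule fires on it in Profile's dialect; the asked verdict holds

forward: BREAKING [(geo.latitude, R2), (height, R2), (status, R5)]


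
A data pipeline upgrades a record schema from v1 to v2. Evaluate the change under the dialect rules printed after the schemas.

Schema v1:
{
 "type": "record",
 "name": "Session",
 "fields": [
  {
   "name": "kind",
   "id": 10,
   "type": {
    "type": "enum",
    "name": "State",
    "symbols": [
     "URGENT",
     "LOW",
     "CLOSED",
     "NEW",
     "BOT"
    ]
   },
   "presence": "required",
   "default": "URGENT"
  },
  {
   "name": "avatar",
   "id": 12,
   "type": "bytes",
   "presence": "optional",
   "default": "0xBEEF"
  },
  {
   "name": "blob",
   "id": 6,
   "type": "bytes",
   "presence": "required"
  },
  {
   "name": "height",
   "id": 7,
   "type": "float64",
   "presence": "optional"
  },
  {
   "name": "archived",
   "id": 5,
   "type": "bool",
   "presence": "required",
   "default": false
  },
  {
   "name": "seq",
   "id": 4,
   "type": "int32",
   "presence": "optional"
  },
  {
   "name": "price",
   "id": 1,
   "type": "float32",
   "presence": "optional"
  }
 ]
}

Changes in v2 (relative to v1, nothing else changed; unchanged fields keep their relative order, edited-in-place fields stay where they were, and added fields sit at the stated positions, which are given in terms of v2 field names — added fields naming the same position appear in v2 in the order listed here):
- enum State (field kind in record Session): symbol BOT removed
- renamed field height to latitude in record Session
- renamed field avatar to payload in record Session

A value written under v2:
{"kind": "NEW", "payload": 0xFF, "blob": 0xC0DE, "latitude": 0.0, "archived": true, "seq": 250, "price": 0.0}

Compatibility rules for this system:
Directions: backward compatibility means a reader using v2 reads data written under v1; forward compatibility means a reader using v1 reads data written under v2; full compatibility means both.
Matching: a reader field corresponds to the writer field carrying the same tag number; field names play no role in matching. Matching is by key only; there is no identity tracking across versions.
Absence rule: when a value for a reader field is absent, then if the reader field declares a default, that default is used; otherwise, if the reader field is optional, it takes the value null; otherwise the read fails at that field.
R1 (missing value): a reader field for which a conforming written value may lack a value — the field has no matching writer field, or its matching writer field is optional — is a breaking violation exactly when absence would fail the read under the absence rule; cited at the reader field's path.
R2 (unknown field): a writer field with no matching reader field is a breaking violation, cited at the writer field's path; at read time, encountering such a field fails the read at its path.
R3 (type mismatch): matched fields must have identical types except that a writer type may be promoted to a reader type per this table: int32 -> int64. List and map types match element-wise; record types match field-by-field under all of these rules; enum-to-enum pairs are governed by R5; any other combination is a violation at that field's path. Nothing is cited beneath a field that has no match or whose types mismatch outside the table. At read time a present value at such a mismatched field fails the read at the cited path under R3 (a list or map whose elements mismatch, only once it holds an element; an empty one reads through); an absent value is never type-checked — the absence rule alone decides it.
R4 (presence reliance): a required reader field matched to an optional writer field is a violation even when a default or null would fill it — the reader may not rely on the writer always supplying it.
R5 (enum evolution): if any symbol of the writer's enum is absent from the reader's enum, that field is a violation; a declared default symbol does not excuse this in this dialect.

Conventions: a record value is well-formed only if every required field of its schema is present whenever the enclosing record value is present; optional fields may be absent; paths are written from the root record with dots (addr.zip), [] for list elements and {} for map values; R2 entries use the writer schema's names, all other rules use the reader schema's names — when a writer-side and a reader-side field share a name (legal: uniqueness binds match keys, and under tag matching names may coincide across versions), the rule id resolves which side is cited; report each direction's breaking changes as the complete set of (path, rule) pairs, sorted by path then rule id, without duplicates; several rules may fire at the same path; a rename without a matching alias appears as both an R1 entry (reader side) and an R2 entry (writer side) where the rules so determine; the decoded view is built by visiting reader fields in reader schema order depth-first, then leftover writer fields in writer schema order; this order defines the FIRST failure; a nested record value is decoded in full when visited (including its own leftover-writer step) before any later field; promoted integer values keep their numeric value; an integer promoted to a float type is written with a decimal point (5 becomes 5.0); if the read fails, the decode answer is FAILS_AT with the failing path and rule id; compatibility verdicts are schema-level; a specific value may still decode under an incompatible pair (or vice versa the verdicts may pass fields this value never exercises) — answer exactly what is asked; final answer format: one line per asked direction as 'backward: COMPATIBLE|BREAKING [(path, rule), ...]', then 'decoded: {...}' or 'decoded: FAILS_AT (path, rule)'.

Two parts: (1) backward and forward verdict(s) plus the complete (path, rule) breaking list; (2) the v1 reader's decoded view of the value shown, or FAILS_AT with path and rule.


the writer's type comes first in each Session pair
backward analysis of Session with v2 as reader and v1 as writer:
  writer required, State -> State: reader kind maps from writer kind
  writer optional, bytes -> bytes: reader payload maps from writer avatar
  writer required, bytes -> bytes: reader blob maps from writer blob
  writer optional, float64 -> float64: reader latitude maps from writer height
  writer required, bool -> bool: reader archived maps from writer archived
  writer optional, int32 -> int32: reader seq maps from writer seq
  writer optional, float32 -> float32: reader price maps from writer price
  breaking: (kind, R5)
  => backward: BREAKING (1)
forward analysis of Session with v1 as reader and v2 as writer:
  writer required, State -> State: reader kind maps from writer kind
  writer optional, bytes -> bytes: reader avatar maps from writer payload
  writer required, bytes -> bytes: reader blob maps from writer blob
  writer optional, float64 -> float64: reader height maps from writer latitude
  writer required, bool -> bool: reader archived maps from writer archived
  writer optional, int32 -> int32: reader seq maps from writer seq
  writer optional, float32 -> float32: reader price maps from writer price
  => no violations; forward on Session: COMPATIBLE
decoding the Session value with the v1 reader:
  kind := "NEW"
  avatar := 0xFF (from writer payload)
  blob := 0xC0DE
  height := 0.0 (from writer latitude)
  archived := true
  seq := 250
  price := 0.0
  => decoded: {"kind": "NEW", "avatar": 0xFF, "blob": 0xC0DE, "height": 0.0, "archived": true, "seq": 250, "price": 0.0}

backward: BREAKING [(kind, R5)]; forward: COMPATIBLE []; decoded: {"kind": "NEW", "avatar": 0xFF, "blob": 0xC0DE, "height": 0.0, "archived": true, "seq": 250, "price": 0.0}
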